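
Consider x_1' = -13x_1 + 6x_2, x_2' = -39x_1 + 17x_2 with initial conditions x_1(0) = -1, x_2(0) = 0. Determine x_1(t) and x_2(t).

Coefficient matrix A = [[-13, 6], [-39, 17]].
Characteristic polynomial det(A - λI) = λ^2 - 4λ + 13 = 0.
Eigenvalues λ = 2 ± 3i (complex conjugate pair).
For λ=2+3i: an eigenvector is (1,2) - i(-1,-3) = (1 + i, 2 + 3i).
A real fundamental pair from Re and Im of e^((2+3i)t)v: X_1 = e^(2t)(cos(3t)·(1,2) + sin(3t)·(-1,-3)), X_2 = e^(2t)(sin(3t)·(1,2) - cos(3t)·(-1,-3)).
General solution: K_1X_1 + K_2X_2.
Applying x_1(0)=-1, x_2(0)=0 gives K_1=-3, K_2=2.

x_1(t) = 5e^(2t)sin(3t) - e^(2t)cos(3t), x_2(t) = 13e^(2t)sin(3t)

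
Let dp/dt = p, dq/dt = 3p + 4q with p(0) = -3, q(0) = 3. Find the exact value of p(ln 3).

A = [[1,0],[3,4]]; eigenvalues λ = 1, 4.
Eigenvectors: (1,-1) for λ=1, (0,1) for λ=4.
From the initial condition, c_1 = -3, c_2 = 0.
p(ln 3) = (-3)(3^1)(1) + (0)(3^4)(0) = -9.

-9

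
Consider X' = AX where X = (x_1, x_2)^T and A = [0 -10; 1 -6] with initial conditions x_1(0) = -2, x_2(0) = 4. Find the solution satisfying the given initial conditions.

x_1(t) = -46e^(-3t)sin(t) - 2e^(-3t)cos(t), x_2(t) = -14e^(-3t)sin(t) + 4e^(-3t)cos(t)

Coefficient matrix A = [[0, -10], [1, -6]].
Characteristic polynomial det(A - λI) = λ^2 + 6λ + 10 = 0.
Eigenvalues λ = -3 ± i (complex conjugate pair).
For λ=-3+i: an eigenvector is (-1,0) - i(-3,-1) = (-1 + 3i, 0 + i).
A real fundamental pair from Re and Im of e^((-3+i)t)v: X_1 = e^(-3t)(cos(t)·(-1,0) + sin(t)·(-3,-1)), X_2 = e^(-3t)(sin(t)·(-1,0) - cos(t)·(-3,-1)).
General solution: K_1X_1 + K_2X_2.
Applying x_1(0)=-2, x_2(0)=4 gives K_1=14, K_2=4.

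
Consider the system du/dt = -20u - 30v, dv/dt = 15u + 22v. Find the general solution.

Coefficient matrix A = [[-20, -30], [15, 22]].
Characteristic polynomial det(A - λI) = λ^2 - 2λ + 10 = 0.
Eigenvalues λ = 1 ± 3i (complex conjugate pair).
For λ=1+3i: an eigenvector is (-1,1) - i(-3,2) = (-1 + 3i, 1 - 2i).
A real fundamental pair from Re and Im of e^((1+3i)t)v: X_1 = e^(t)(cos(3t)·(-1,1) + sin(3t)·(-3,2)), X_2 = e^(t)(sin(3t)·(-1,1) - cos(3t)·(-3,2)).
General solution: C_1X_1 + C_2X_2.

u(t) = -3C_1e^(t)sin(3t) - C_1e^(t)cos(3t) - C_2e^(t)sin(3t) + 3C_2e^(t)cos(3t), v(t) = 2C_1e^(t)sin(3t) + C_1e^(t)cos(3t) + C_2e^(t)sin(3t) - 2C_2e^(t)cos(3t)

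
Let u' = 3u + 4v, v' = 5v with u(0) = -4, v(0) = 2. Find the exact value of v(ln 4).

2048

A = [[3,4],[0,5]]; eigenvalues λ = 3, 5.
Eigenvectors: (1,0) for λ=3, (2,1) for λ=5.
From the initial condition, c_1 = -8, c_2 = 2.
v(ln 4) = (-8)(4^3)(0) + (2)(4^5)(1) = 2048.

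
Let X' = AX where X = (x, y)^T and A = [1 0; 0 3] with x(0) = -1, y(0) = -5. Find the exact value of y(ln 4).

-320

A = [[1,0],[0,3]]; eigenvalues λ = 3, 1.
Eigenvectors: (0,-1) for λ=3, (1,0) for λ=1.
From the initial condition, c_1 = 5, c_2 = -1.
y(ln 4) = (5)(4^3)(-1) + (-1)(4^1)(0) = -320.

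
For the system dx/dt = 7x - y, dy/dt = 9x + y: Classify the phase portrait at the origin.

unstable improper node

A = [[7,-1],[9,1]]; det(A-λI) = λ^2 - 8λ + 16.
repeated λ = 4 with a single eigenvector.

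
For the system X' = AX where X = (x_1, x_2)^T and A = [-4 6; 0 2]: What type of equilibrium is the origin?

A = [[-4,6],[0,2]]; det(A-λI) = λ^2 + 2λ - 8.
λ = 2, -4: opposite signs.

saddle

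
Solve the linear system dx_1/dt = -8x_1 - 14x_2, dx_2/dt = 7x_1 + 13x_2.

Coefficient matrix A = [[-8, -14], [7, 13]].
Characteristic polynomial det(A - λI) = λ^2 - 5λ - 6 = 0.
Eigenvalues λ = 6, -1.
For λ=6: (A-λI) row 1 is [-14, -14], so an eigenvector is (1, -1).
For λ=-1: (A-λI) row 1 is [-7, -14], so an eigenvector is (-2, 1).
General solution: K_1e^(6t)(1,-1) + K_2e^(-t)(-2,1).

x_1(t) = K_1e^(6t) - 2K_2e^(-t), x_2(t) = -K_1e^(6t) + K_2e^(-t)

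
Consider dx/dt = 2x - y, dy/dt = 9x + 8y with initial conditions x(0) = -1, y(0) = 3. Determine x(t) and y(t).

Coefficient matrix A = [[2, -1], [9, 8]].
Characteristic polynomial det(A - λI) = λ^2 - 10λ + 25 = 0.
Single eigenvalue λ = 5 with algebraic multiplicity 2.
Eigenvector v = (-1,3); generalized eigenvector w with (A-λI)w=v is (0,1).
General solution: e^(5t)[C_1·v + C_2·(t·v + w)].
Applying x(0)=-1, y(0)=3 gives C_1=1, C_2=0.

x(t) = -e^(5t), y(t) = 3e^(5t)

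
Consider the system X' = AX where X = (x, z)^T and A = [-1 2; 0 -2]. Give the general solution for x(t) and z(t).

Coefficient matrix A = [[-1, 2], [0, -2]].
Characteristic polynomial det(A - λI) = λ^2 + 3λ + 2 = 0.
Eigenvalues λ = -1, -2.
For λ=-1: (A-λI) row 1 is [0, 2], so an eigenvector is (-1, 0).
For λ=-2: (A-λI) row 1 is [1, 2], so an eigenvector is (2, -1).
General solution: K_1e^(-t)(-1,0) + K_2e^(-2t)(2,-1).

x(t) = -K_1e^(-t) + 2K_2e^(-2t), z(t) = -K_2e^(-2t)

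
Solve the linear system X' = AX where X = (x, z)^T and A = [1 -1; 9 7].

Coefficient matrix A = [[1, -1], [9, 7]].
Characteristic polynomial det(A - λI) = λ^2 - 8λ + 16 = 0.
Single eigenvalue λ = 4 with algebraic multiplicity 2.
Eigenvector v = (-1,3); generalized eigenvector w with (A-λI)w=v is (1,-2).
General solution: e^(4t)[c_1·v + c_2·(t·v + w)].

x(t) = -c_1e^(4t) - c_2te^(4t) + c_2e^(4t), z(t) = 3c_1e^(4t) + 3c_2te^(4t) - 2c_2e^(4t)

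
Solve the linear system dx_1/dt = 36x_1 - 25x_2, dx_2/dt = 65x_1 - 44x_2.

x_1(t) = -2c_1e^(-4t)sin(5t) + c_1e^(-4t)cos(5t) + c_2e^(-4t)sin(5t) + 2c_2e^(-4t)cos(5t), x_2(t) = -3c_1e^(-4t)sin(5t) + 2c_1e^(-4t)cos(5t) + 2c_2e^(-4t)sin(5t) + 3c_2e^(-4t)cos(5t)

Coefficient matrix A = [[36, -25], [65, -44]].
Characteristic polynomial det(A - λI) = λ^2 + 8λ + 41 = 0.
Eigenvalues λ = -4 ± 5i (complex conjugate pair).
For λ=-4+5i: an eigenvector is (1,2) - i(-2,-3) = (1 + 2i, 2 + 3i).
A real fundamental pair from Re and Im of e^((-4+5i)t)v: X_1 = e^(-4t)(cos(5t)·(1,2) + sin(5t)·(-2,-3)), X_2 = e^(-4t)(sin(5t)·(1,2) - cos(5t)·(-2,-3)).
General solution: c_1X_1 + c_2X_2.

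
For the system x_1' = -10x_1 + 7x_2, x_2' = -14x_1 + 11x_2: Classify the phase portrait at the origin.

A = [[-10,7],[-14,11]]; det(A-λI) = λ^2 - λ - 12.
λ = 4, -3: opposite signs.

saddle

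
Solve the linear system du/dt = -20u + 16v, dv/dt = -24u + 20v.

u(t) = 2c_1e^(4t) + c_2e^(-4t), v(t) = 3c_1e^(4t) + c_2e^(-4t)

Coefficient matrix A = [[-20, 16], [-24, 20]].
Characteristic polynomial det(A - λI) = λ^2 - 16 = 0.
Eigenvalues λ = 4, -4.
For λ=4: (A-λI) row 1 is [-24, 16], so an eigenvector is (2, 3).
For λ=-4: (A-λI) row 1 is [-16, 16], so an eigenvector is (1, 1).
General solution: c_1e^(4t)(2,3) + c_2e^(-4t)(1,1).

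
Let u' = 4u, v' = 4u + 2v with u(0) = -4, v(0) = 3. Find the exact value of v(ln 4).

-1872

A = [[4,0],[4,2]]; eigenvalues λ = 2, 4.
Eigenvectors: (0,1) for λ=2, (1,2) for λ=4.
From the initial condition, c_1 = 11, c_2 = -4.
v(ln 4) = (11)(4^2)(1) + (-4)(4^4)(2) = -1872.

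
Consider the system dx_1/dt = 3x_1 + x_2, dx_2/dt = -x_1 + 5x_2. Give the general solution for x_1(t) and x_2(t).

Coefficient matrix A = [[3, 1], [-1, 5]].
Characteristic polynomial det(A - λI) = λ^2 - 8λ + 16 = 0.
Single eigenvalue λ = 4 with algebraic multiplicity 2.
Eigenvector v = (1,1); generalized eigenvector w with (A-λI)w=v is (2,3).
General solution: e^(4t)[K_1·v + K_2·(t·v + w)].

x_1(t) = K_1e^(4t) + K_2te^(4t) + 2K_2e^(4t), x_2(t) = K_1e^(4t) + K_2te^(4t) + 3K_2e^(4t)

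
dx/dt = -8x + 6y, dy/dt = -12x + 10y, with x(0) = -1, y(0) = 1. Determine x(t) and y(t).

x(t) = 2e^(4t) - 3e^(-2t), y(t) = 4e^(4t) - 3e^(-2t)

Coefficient matrix A = [[-8, 6], [-12, 10]].
Characteristic polynomial det(A - λI) = λ^2 - 2λ - 8 = 0.
Eigenvalues λ = -2, 4.
For λ=-2: (A-λI) row 1 is [-6, 6], so an eigenvector is (1, 1).
For λ=4: (A-λI) row 1 is [-12, 6], so an eigenvector is (-1, -2).
General solution: C_1e^(-2t)(1,1) + C_2e^(4t)(-1,-2).
Applying x(0)=-1, y(0)=1 gives C_1=-3, C_2=-2.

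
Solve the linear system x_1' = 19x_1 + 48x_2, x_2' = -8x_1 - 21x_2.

Coefficient matrix A = [[19, 48], [-8, -21]].
Characteristic polynomial det(A - λI) = λ^2 + 2λ - 15 = 0.
Eigenvalues λ = 3, -5.
For λ=3: (A-λI) row 1 is [16, 48], so an eigenvector is (-3, 1).
For λ=-5: (A-λI) row 1 is [24, 48], so an eigenvector is (2, -1).
General solution: c_1e^(3t)(-3,1) + c_2e^(-5t)(2,-1).

x_1(t) = -3c_1e^(3t) + 2c_2e^(-5t), x_2(t) = c_1e^(3t) - c_2e^(-5t)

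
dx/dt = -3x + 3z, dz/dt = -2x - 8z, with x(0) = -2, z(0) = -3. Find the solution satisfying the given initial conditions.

x(t) = -15e^(-5t) + 13e^(-6t), z(t) = 10e^(-5t) - 13e^(-6t)

Coefficient matrix A = [[-3, 3], [-2, -8]].
Characteristic polynomial det(A - λI) = λ^2 + 11λ + 30 = 0.
Eigenvalues λ = -6, -5.
For λ=-6: (A-λI) row 1 is [3, 3], so an eigenvector is (-1, 1).
For λ=-5: (A-λI) row 1 is [2, 3], so an eigenvector is (-3, 2).
General solution: c_1e^(-6t)(-1,1) + c_2e^(-5t)(-3,2).
Applying x(0)=-2, z(0)=-3 gives c_1=-13, c_2=5.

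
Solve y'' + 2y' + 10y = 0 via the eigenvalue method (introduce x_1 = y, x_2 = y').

Let x_1 = y, x_2 = y'. Then x_1' = x_2 and x_2' = -10x_1 - 2x_2.
A = [[0,1],[-10,-2]]; det(A-λI) = λ^2 + 2λ + 10.
Eigenvalues λ = -1 ± 3i.

y(t) = K_1e^(-t)cos(3t) + K_2e^(-t)sin(3t)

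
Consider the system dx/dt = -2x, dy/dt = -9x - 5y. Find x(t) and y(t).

x(t) = C_1e^(-2t), y(t) = -3C_1e^(-2t) + C_2e^(-5t)

Coefficient matrix A = [[-2, 0], [-9, -5]].
Characteristic polynomial det(A - λI) = λ^2 + 7λ + 10 = 0.
Eigenvalues λ = -2, -5.
For λ=-2: (A-λI) row 2 is [-9, -3], so an eigenvector is (1, -3).
For λ=-5: (A-λI) row 1 is [3, 0], so an eigenvector is (0, 1).
General solution: C_1e^(-2t)(1,-3) + C_2e^(-5t)(0,1).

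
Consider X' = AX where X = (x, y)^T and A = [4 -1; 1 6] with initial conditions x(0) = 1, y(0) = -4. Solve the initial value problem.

x(t) = 3te^(5t) + e^(5t), y(t) = -3te^(5t) - 4e^(5t)

Coefficient matrix A = [[4, -1], [1, 6]].
Characteristic polynomial det(A - λI) = λ^2 - 10λ + 25 = 0.
Single eigenvalue λ = 5 with algebraic multiplicity 2.
Eigenvector v = (-1,1); generalized eigenvector w with (A-λI)w=v is (3,-2).
General solution: e^(5t)[K_1·v + K_2·(t·v + w)].
Applying x(0)=1, y(0)=-4 gives K_1=-10, K_2=-3.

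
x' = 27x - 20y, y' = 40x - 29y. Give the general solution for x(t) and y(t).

x(t) = -2K_1e^(-t)sin(4t) - K_1e^(-t)cos(4t) - K_2e^(-t)sin(4t) + 2K_2e^(-t)cos(4t), y(t) = -3K_1e^(-t)sin(4t) - K_1e^(-t)cos(4t) - K_2e^(-t)sin(4t) + 3K_2e^(-t)cos(4t)

Coefficient matrix A = [[27, -20], [40, -29]].
Characteristic polynomial det(A - λI) = λ^2 + 2λ + 17 = 0.
Eigenvalues λ = -1 ± 4i (complex conjugate pair).
For λ=-1+4i: an eigenvector is (-1,-1) - i(-2,-3) = (-1 + 2i, -1 + 3i).
A real fundamental pair from Re and Im of e^((-1+4i)t)v: X_1 = e^(-t)(cos(4t)·(-1,-1) + sin(4t)·(-2,-3)), X_2 = e^(-t)(sin(4t)·(-1,-1) - cos(4t)·(-2,-3)).
General solution: K_1X_1 + K_2X_2.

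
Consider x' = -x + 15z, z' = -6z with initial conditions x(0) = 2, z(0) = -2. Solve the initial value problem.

Coefficient matrix A = [[-1, 15], [0, -6]].
Characteristic polynomial det(A - λI) = λ^2 + 7λ + 6 = 0.
Eigenvalues λ = -6, -1.
For λ=-6: (A-λI) row 1 is [5, 15], so an eigenvector is (-3, 1).
For λ=-1: (A-λI) row 1 is [0, 15], so an eigenvector is (1, 0).
General solution: c_1e^(-6t)(-3,1) + c_2e^(-t)(1,0).
Applying x(0)=2, z(0)=-2 gives c_1=-2, c_2=-4.

x(t) = -4e^(-t) + 6e^(-6t), z(t) = -2e^(-6t)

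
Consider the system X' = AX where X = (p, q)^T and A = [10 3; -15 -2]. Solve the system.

Coefficient matrix A = [[10, 3], [-15, -2]].
Characteristic polynomial det(A - λI) = λ^2 - 8λ + 25 = 0.
Eigenvalues λ = 4 ± 3i (complex conjugate pair).
For λ=4+3i: an eigenvector is (0,-1) - i(-1,2) = (0 + i, -1 - 2i).
A real fundamental pair from Re and Im of e^((4+3i)t)v: X_1 = e^(4t)(cos(3t)·(0,-1) + sin(3t)·(-1,2)), X_2 = e^(4t)(sin(3t)·(0,-1) - cos(3t)·(-1,2)).
General solution: K_1X_1 + K_2X_2.

p(t) = -K_1e^(4t)sin(3t) + K_2e^(4t)cos(3t), q(t) = 2K_1e^(4t)sin(3t) - K_1e^(4t)cos(3t) - K_2e^(4t)sin(3t) - 2K_2e^(4t)cos(3t)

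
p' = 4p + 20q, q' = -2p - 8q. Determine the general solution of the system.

p(t) = 3c_1e^(-2t)sin(2t) + c_1e^(-2t)cos(2t) + c_2e^(-2t)sin(2t) - 3c_2e^(-2t)cos(2t), q(t) = -c_1e^(-2t)sin(2t) + c_2e^(-2t)cos(2t)

Coefficient matrix A = [[4, 20], [-2, -8]].
Characteristic polynomial det(A - λI) = λ^2 + 4λ + 8 = 0.
Eigenvalues λ = -2 ± 2i (complex conjugate pair).
For λ=-2+2i: an eigenvector is (1,0) - i(3,-1) = (1 - 3i, 0 + i).
A real fundamental pair from Re and Im of e^((-2+2i)t)v: X_1 = e^(-2t)(cos(2t)·(1,0) + sin(2t)·(3,-1)), X_2 = e^(-2t)(sin(2t)·(1,0) - cos(2t)·(3,-1)).
General solution: c_1X_1 + c_2X_2.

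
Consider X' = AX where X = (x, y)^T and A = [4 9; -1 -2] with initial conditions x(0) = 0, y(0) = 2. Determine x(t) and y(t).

Coefficient matrix A = [[4, 9], [-1, -2]].
Characteristic polynomial det(A - λI) = λ^2 - 2λ + 1 = 0.
Single eigenvalue λ = 1 with algebraic multiplicity 2.
Eigenvector v = (-3,1); generalized eigenvector w with (A-λI)w=v is (-1,0).
General solution: e^(t)[C_1·v + C_2·(t·v + w)].
Applying x(0)=0, y(0)=2 gives C_1=2, C_2=-6.

x(t) = 18te^(t), y(t) = -6te^(t) + 2e^(t)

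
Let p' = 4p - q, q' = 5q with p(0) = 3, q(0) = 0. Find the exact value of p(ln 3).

243

A = [[4,-1],[0,5]]; eigenvalues λ = 4, 5.
Eigenvectors: (-1,0) for λ=4, (1,-1) for λ=5.
From the initial condition, c_1 = -3, c_2 = 0.
p(ln 3) = (-3)(3^4)(-1) + (0)(3^5)(1) = 243.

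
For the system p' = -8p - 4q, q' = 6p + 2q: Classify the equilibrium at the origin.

A = [[-8,-4],[6,2]]; det(A-λI) = λ^2 + 6λ + 8.
λ = -4, -2: both negative.

stable node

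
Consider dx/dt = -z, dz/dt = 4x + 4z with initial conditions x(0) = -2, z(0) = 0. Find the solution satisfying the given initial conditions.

x(t) = 4te^(2t) - 2e^(2t), z(t) = -8te^(2t)

Coefficient matrix A = [[0, -1], [4, 4]].
Characteristic polynomial det(A - λI) = λ^2 - 4λ + 4 = 0.
Single eigenvalue λ = 2 with algebraic multiplicity 2.
Eigenvector v = (1,-2); generalized eigenvector w with (A-λI)w=v is (1,-3).
General solution: e^(2t)[c_1·v + c_2·(t·v + w)].
Applying x(0)=-2, z(0)=0 gives c_1=-6, c_2=4.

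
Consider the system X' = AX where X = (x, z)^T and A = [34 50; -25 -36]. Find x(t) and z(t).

Coefficient matrix A = [[34, 50], [-25, -36]].
Characteristic polynomial det(A - λI) = λ^2 + 2λ + 26 = 0.
Eigenvalues λ = -1 ± 5i (complex conjugate pair).
For λ=-1+5i: an eigenvector is (1,-1) - i(-3,2) = (1 + 3i, -1 - 2i).
A real fundamental pair from Re and Im of e^((-1+5i)t)v: X_1 = e^(-t)(cos(5t)·(1,-1) + sin(5t)·(-3,2)), X_2 = e^(-t)(sin(5t)·(1,-1) - cos(5t)·(-3,2)).
General solution: K_1X_1 + K_2X_2.

x(t) = -3K_1e^(-t)sin(5t) + K_1e^(-t)cos(5t) + K_2e^(-t)sin(5t) + 3K_2e^(-t)cos(5t), z(t) = 2K_1e^(-t)sin(5t) - K_1e^(-t)cos(5t) - K_2e^(-t)sin(5t) - 2K_2e^(-t)cos(5t)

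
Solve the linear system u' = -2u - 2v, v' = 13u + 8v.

Coefficient matrix A = [[-2, -2], [13, 8]].
Characteristic polynomial det(A - λI) = λ^2 - 6λ + 10 = 0.
Eigenvalues λ = 3 ± i (complex conjugate pair).
For λ=3+i: an eigenvector is (1,-3) - i(1,-2) = (1 - i, -3 + 2i).
A real fundamental pair from Re and Im of e^((3+i)t)v: X_1 = e^(3t)(cos(t)·(1,-3) + sin(t)·(1,-2)), X_2 = e^(3t)(sin(t)·(1,-3) - cos(t)·(1,-2)).
General solution: C_1X_1 + C_2X_2.

u(t) = C_1e^(3t)sin(t) + C_1e^(3t)cos(t) + C_2e^(3t)sin(t) - C_2e^(3t)cos(t), v(t) = -2C_1e^(3t)sin(t) - 3C_1e^(3t)cos(t) - 3C_2e^(3t)sin(t) + 2C_2e^(3t)cos(t)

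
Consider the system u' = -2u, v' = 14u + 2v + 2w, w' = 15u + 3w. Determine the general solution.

Coefficient matrix A = [[-2, 0, 0], [14, 2, 2], [15, 0, 3]].
det(A - λI) = 0 gives eigenvalues λ = 2, -2, 3.
For λ=2: eigenvector (0,1,0).
For λ=-2: eigenvector (1,-2,-3).
For λ=3: eigenvector (0,2,1).
General solution: K_1e^(2t)(0,1,0) + K_2e^(-2t)(1,-2,-3) + K_3e^(3t)(0,2,1).

u(t) = K_2e^(-2t), v(t) = K_1e^(2t) - 2K_2e^(-2t) + 2K_3e^(3t), w(t) = -3K_2e^(-2t) + K_3e^(3t)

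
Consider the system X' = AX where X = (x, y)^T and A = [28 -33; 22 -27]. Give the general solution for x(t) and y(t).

x(t) = 3C_1e^(6t) + C_2e^(-5t), y(t) = 2C_1e^(6t) + C_2e^(-5t)

Coefficient matrix A = [[28, -33], [22, -27]].
Characteristic polynomial det(A - λI) = λ^2 - λ - 30 = 0.
Eigenvalues λ = 6, -5.
For λ=6: (A-λI) row 1 is [22, -33], so an eigenvector is (3, 2).
For λ=-5: (A-λI) row 1 is [33, -33], so an eigenvector is (1, 1).
General solution: C_1e^(6t)(3,2) + C_2e^(-5t)(1,1).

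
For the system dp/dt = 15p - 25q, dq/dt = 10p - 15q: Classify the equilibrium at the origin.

A = [[15,-25],[10,-15]]; det(A-λI) = λ^2 + 25.
λ = 0 ± 5i: zero real part.

center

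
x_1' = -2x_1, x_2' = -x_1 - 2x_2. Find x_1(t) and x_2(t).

x_1(t) = c_2e^(-2t), x_2(t) = -c_1e^(-2t) - c_2te^(-2t) - c_2e^(-2t)

Coefficient matrix A = [[-2, 0], [-1, -2]].
Characteristic polynomial det(A - λI) = λ^2 + 4λ + 4 = 0.
Single eigenvalue λ = -2 with algebraic multiplicity 2.
Eigenvector v = (0,-1); generalized eigenvector w with (A-λI)w=v is (1,-1).
General solution: e^(-2t)[c_1·v + c_2·(t·v + w)].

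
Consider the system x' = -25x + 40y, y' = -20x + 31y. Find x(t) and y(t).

Coefficient matrix A = [[-25, 40], [-20, 31]].
Characteristic polynomial det(A - λI) = λ^2 - 6λ + 25 = 0.
Eigenvalues λ = 3 ± 4i (complex conjugate pair).
For λ=3+4i: an eigenvector is (1,1) - i(3,2) = (1 - 3i, 1 - 2i).
A real fundamental pair from Re and Im of e^((3+4i)t)v: X_1 = e^(3t)(cos(4t)·(1,1) + sin(4t)·(3,2)), X_2 = e^(3t)(sin(4t)·(1,1) - cos(4t)·(3,2)).
General solution: K_1X_1 + K_2X_2.

x(t) = 3K_1e^(3t)sin(4t) + K_1e^(3t)cos(4t) + K_2e^(3t)sin(4t) - 3K_2e^(3t)cos(4t), y(t) = 2K_1e^(3t)sin(4t) + K_1e^(3t)cos(4t) + K_2e^(3t)sin(4t) - 2K_2e^(3t)cos(4t)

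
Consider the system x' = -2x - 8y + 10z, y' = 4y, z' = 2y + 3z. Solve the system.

Coefficient matrix A = [[-2, -8, 10], [0, 4, 0], [0, 2, 3]].
det(A - λI) = 0 gives eigenvalues λ = -2, 4, 3.
For λ=-2: eigenvector (1,0,0).
For λ=4: eigenvector (2,1,2).
For λ=3: eigenvector (2,0,1).
General solution: c_1e^(-2t)(1,0,0) + c_2e^(4t)(2,1,2) + c_3e^(3t)(2,0,1).

x(t) = c_1e^(-2t) + 2c_2e^(4t) + 2c_3e^(3t), y(t) = c_2e^(4t), z(t) = 2c_2e^(4t) + c_3e^(3t)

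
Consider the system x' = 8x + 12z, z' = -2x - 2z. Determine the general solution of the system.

Coefficient matrix A = [[8, 12], [-2, -2]].
Characteristic polynomial det(A - λI) = λ^2 - 6λ + 8 = 0.
Eigenvalues λ = 2, 4.
For λ=2: (A-λI) row 1 is [6, 12], so an eigenvector is (-2, 1).
For λ=4: (A-λI) row 1 is [4, 12], so an eigenvector is (-3, 1).
General solution: c_1e^(2t)(-2,1) + c_2e^(4t)(-3,1).

x(t) = -2c_1e^(2t) - 3c_2e^(4t), z(t) = c_1e^(2t) + c_2e^(4t)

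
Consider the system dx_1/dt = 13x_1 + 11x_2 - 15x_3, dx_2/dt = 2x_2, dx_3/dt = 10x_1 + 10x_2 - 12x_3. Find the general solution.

Coefficient matrix A = [[13, 11, -15], [0, 2, 0], [10, 10, -12]].
det(A - λI) = 0 gives eigenvalues λ = 2, 3, -2.
For λ=2: eigenvector (-1,1,0).
For λ=3: eigenvector (3,0,2).
For λ=-2: eigenvector (1,0,1).
General solution: c_1e^(2t)(-1,1,0) + c_2e^(3t)(3,0,2) + c_3e^(-2t)(1,0,1).

x_1(t) = -c_1e^(2t) + 3c_2e^(3t) + c_3e^(-2t), x_2(t) = c_1e^(2t), x_3(t) = 2c_2e^(3t) + c_3e^(-2t)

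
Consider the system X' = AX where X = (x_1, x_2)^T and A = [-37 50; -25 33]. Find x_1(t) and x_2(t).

Coefficient matrix A = [[-37, 50], [-25, 33]].
Characteristic polynomial det(A - λI) = λ^2 + 4λ + 29 = 0.
Eigenvalues λ = -2 ± 5i (complex conjugate pair).
For λ=-2+5i: an eigenvector is (-3,-2) - i(1,1) = (-3 - i, -2 - i).
A real fundamental pair from Re and Im of e^((-2+5i)t)v: X_1 = e^(-2t)(cos(5t)·(-3,-2) + sin(5t)·(1,1)), X_2 = e^(-2t)(sin(5t)·(-3,-2) - cos(5t)·(1,1)).
General solution: c_1X_1 + c_2X_2.

x_1(t) = c_1e^(-2t)sin(5t) - 3c_1e^(-2t)cos(5t) - 3c_2e^(-2t)sin(5t) - c_2e^(-2t)cos(5t), x_2(t) = c_1e^(-2t)sin(5t) - 2c_1e^(-2t)cos(5t) - 2c_2e^(-2t)sin(5t) - c_2e^(-2t)cos(5t)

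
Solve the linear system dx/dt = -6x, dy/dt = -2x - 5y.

Coefficient matrix A = [[-6, 0], [-2, -5]].
Characteristic polynomial det(A - λI) = λ^2 + 11λ + 30 = 0.
Eigenvalues λ = -6, -5.
For λ=-6: (A-λI) row 2 is [-2, 1], so an eigenvector is (1, 2).
For λ=-5: (A-λI) row 1 is [-1, 0], so an eigenvector is (0, 1).
General solution: c_1e^(-6t)(1,2) + c_2e^(-5t)(0,1).

x(t) = c_1e^(-6t), y(t) = 2c_1e^(-6t) + c_2e^(-5t)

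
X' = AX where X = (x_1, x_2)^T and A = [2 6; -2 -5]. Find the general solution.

x_1(t) = -2c_1e^(-t) + 3c_2e^(-2t), x_2(t) = c_1e^(-t) - 2c_2e^(-2t)

Coefficient matrix A = [[2, 6], [-2, -5]].
Characteristic polynomial det(A - λI) = λ^2 + 3λ + 2 = 0.
Eigenvalues λ = -1, -2.
For λ=-1: (A-λI) row 1 is [3, 6], so an eigenvector is (-2, 1).
For λ=-2: (A-λI) row 1 is [4, 6], so an eigenvector is (3, -2).
General solution: c_1e^(-t)(-2,1) + c_2e^(-2t)(3,-2).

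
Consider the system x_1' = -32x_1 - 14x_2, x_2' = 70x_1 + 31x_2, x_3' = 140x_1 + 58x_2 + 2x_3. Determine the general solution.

x_1(t) = c_1e^(-4t) - 2c_2e^(3t), x_2(t) = -2c_1e^(-4t) + 5c_2e^(3t), x_3(t) = -4c_1e^(-4t) + 10c_2e^(3t) + c_3e^(2t)

Coefficient matrix A = [[-32, -14, 0], [70, 31, 0], [140, 58, 2]].
det(A - λI) = 0 gives eigenvalues λ = -4, 3, 2.
For λ=-4: eigenvector (1,-2,-4).
For λ=3: eigenvector (-2,5,10).
For λ=2: eigenvector (0,0,1).
General solution: c_1e^(-4t)(1,-2,-4) + c_2e^(3t)(-2,5,10) + c_3e^(2t)(0,0,1).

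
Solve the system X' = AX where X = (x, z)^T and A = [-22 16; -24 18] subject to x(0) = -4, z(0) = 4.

x(t) = 16e^(2t) - 20e^(-6t), z(t) = 24e^(2t) - 20e^(-6t)

Coefficient matrix A = [[-22, 16], [-24, 18]].
Characteristic polynomial det(A - λI) = λ^2 + 4λ - 12 = 0.
Eigenvalues λ = 2, -6.
For λ=2: (A-λI) row 1 is [-24, 16], so an eigenvector is (-2, -3).
For λ=-6: (A-λI) row 1 is [-16, 16], so an eigenvector is (1, 1).
General solution: c_1e^(2t)(-2,-3) + c_2e^(-6t)(1,1).
Applying x(0)=-4, z(0)=4 gives c_1=-8, c_2=-20.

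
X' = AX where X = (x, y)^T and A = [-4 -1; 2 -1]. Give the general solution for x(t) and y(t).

Coefficient matrix A = [[-4, -1], [2, -1]].
Characteristic polynomial det(A - λI) = λ^2 + 5λ + 6 = 0.
Eigenvalues λ = -3, -2.
For λ=-3: (A-λI) row 1 is [-1, -1], so an eigenvector is (-1, 1).
For λ=-2: (A-λI) row 1 is [-2, -1], so an eigenvector is (1, -2).
General solution: c_1e^(-3t)(-1,1) + c_2e^(-2t)(1,-2).

x(t) = -c_1e^(-3t) + c_2e^(-2t), y(t) = c_1e^(-3t) - 2c_2e^(-2t)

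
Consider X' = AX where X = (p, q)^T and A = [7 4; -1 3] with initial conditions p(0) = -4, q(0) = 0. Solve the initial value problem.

Coefficient matrix A = [[7, 4], [-1, 3]].
Characteristic polynomial det(A - λI) = λ^2 - 10λ + 25 = 0.
Single eigenvalue λ = 5 with algebraic multiplicity 2.
Eigenvector v = (-2,1); generalized eigenvector w with (A-λI)w=v is (-1,0).
General solution: e^(5t)[K_1·v + K_2·(t·v + w)].
Applying p(0)=-4, q(0)=0 gives K_1=0, K_2=4.

p(t) = -8te^(5t) - 4e^(5t), q(t) = 4te^(5t)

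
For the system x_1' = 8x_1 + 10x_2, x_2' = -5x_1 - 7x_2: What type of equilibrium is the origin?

A = [[8,10],[-5,-7]]; det(A-λI) = λ^2 - λ - 6.
λ = 3, -2: opposite signs.

saddle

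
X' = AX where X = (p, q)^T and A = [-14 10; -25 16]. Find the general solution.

p(t) = c_1e^(t)sin(5t) + c_1e^(t)cos(5t) + c_2e^(t)sin(5t) - c_2e^(t)cos(5t), q(t) = c_1e^(t)sin(5t) + 2c_1e^(t)cos(5t) + 2c_2e^(t)sin(5t) - c_2e^(t)cos(5t)

Coefficient matrix A = [[-14, 10], [-25, 16]].
Characteristic polynomial det(A - λI) = λ^2 - 2λ + 26 = 0.
Eigenvalues λ = 1 ± 5i (complex conjugate pair).
For λ=1+5i: an eigenvector is (1,2) - i(1,1) = (1 - i, 2 - i).
A real fundamental pair from Re and Im of e^((1+5i)t)v: X_1 = e^(t)(cos(5t)·(1,2) + sin(5t)·(1,1)), X_2 = e^(t)(sin(5t)·(1,2) - cos(5t)·(1,1)).
General solution: c_1X_1 + c_2X_2.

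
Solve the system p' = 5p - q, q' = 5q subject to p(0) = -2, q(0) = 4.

p(t) = -4te^(5t) - 2e^(5t), q(t) = 4e^(5t)

Coefficient matrix A = [[5, -1], [0, 5]].
Characteristic polynomial det(A - λI) = λ^2 - 10λ + 25 = 0.
Single eigenvalue λ = 5 with algebraic multiplicity 2.
Eigenvector v = (-1,0); generalized eigenvector w with (A-λI)w=v is (-1,1).
General solution: e^(5t)[K_1·v + K_2·(t·v + w)].
Applying p(0)=-2, q(0)=4 gives K_1=-2, K_2=4.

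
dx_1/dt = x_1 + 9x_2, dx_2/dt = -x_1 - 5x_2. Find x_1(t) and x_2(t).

x_1(t) = -3c_1e^(-2t) - 3c_2te^(-2t) - c_2e^(-2t), x_2(t) = c_1e^(-2t) + c_2te^(-2t)

Coefficient matrix A = [[1, 9], [-1, -5]].
Characteristic polynomial det(A - λI) = λ^2 + 4λ + 4 = 0.
Single eigenvalue λ = -2 with algebraic multiplicity 2.
Eigenvector v = (-3,1); generalized eigenvector w with (A-λI)w=v is (-1,0).
General solution: e^(-2t)[c_1·v + c_2·(t·v + w)].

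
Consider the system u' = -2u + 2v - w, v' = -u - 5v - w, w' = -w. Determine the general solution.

u(t) = c_1e^(-4t) + 2c_2e^(-3t) - c_3e^(-t), v(t) = -c_1e^(-4t) - c_2e^(-3t), w(t) = c_3e^(-t)

Coefficient matrix A = [[-2, 2, -1], [-1, -5, -1], [0, 0, -1]].
det(A - λI) = 0 gives eigenvalues λ = -4, -3, -1.
For λ=-4: eigenvector (1,-1,0).
For λ=-3: eigenvector (2,-1,0).
For λ=-1: eigenvector (-1,0,1).
General solution: c_1e^(-4t)(1,-1,0) + c_2e^(-3t)(2,-1,0) + c_3e^(-t)(-1,0,1).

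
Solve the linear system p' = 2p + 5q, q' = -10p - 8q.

Coefficient matrix A = [[2, 5], [-10, -8]].
Characteristic polynomial det(A - λI) = λ^2 + 6λ + 34 = 0.
Eigenvalues λ = -3 ± 5i (complex conjugate pair).
For λ=-3+5i: an eigenvector is (0,-1) - i(-1,1) = (0 + i, -1 - i).
A real fundamental pair from Re and Im of e^((-3+5i)t)v: X_1 = e^(-3t)(cos(5t)·(0,-1) + sin(5t)·(-1,1)), X_2 = e^(-3t)(sin(5t)·(0,-1) - cos(5t)·(-1,1)).
General solution: C_1X_1 + C_2X_2.

p(t) = -C_1e^(-3t)sin(5t) + C_2e^(-3t)cos(5t), q(t) = C_1e^(-3t)sin(5t) - C_1e^(-3t)cos(5t) - C_2e^(-3t)sin(5t) - C_2e^(-3t)cos(5t)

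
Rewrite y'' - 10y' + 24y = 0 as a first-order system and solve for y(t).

Let x_1 = y, x_2 = y'. Then x_1' = x_2 and x_2' = -24x_1 + 10x_2.
A = [[0,1],[-24,10]]; det(A-λI) = λ^2 - 10λ + 24.
Eigenvalues λ = 4, 6 with eigenvectors (1,4), (1,6).

y(t) = c_1e^(4t) + c_2e^(6t)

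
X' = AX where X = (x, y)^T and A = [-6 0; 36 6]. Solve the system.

x(t) = c_2e^(-6t), y(t) = c_1e^(6t) - 3c_2e^(-6t)

Coefficient matrix A = [[-6, 0], [36, 6]].
Characteristic polynomial det(A - λI) = λ^2 - 36 = 0.
Eigenvalues λ = 6, -6.
For λ=6: (A-λI) row 1 is [-12, 0], so an eigenvector is (0, 1).
For λ=-6: (A-λI) row 2 is [36, 12], so an eigenvector is (1, -3).
General solution: c_1e^(6t)(0,1) + c_2e^(-6t)(1,-3).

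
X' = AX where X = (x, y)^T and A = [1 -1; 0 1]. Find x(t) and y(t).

x(t) = -c_1e^(t) - c_2te^(t) - 3c_2e^(t), y(t) = c_2e^(t)

Coefficient matrix A = [[1, -1], [0, 1]].
Characteristic polynomial det(A - λI) = λ^2 - 2λ + 1 = 0.
Single eigenvalue λ = 1 with algebraic multiplicity 2.
Eigenvector v = (-1,0); generalized eigenvector w with (A-λI)w=v is (-3,1).
General solution: e^(t)[c_1·v + c_2·(t·v + w)].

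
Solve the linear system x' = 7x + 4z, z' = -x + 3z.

x(t) = -2C_1e^(5t) - 2C_2te^(5t) + C_2e^(5t), z(t) = C_1e^(5t) + C_2te^(5t) - C_2e^(5t)

Coefficient matrix A = [[7, 4], [-1, 3]].
Characteristic polynomial det(A - λI) = λ^2 - 10λ + 25 = 0.
Single eigenvalue λ = 5 with algebraic multiplicity 2.
Eigenvector v = (-2,1); generalized eigenvector w with (A-λI)w=v is (1,-1).
General solution: e^(5t)[C_1·v + C_2·(t·v + w)].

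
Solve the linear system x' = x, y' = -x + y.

Coefficient matrix A = [[1, 0], [-1, 1]].
Characteristic polynomial det(A - λI) = λ^2 - 2λ + 1 = 0.
Single eigenvalue λ = 1 with algebraic multiplicity 2.
Eigenvector v = (0,1); generalized eigenvector w with (A-λI)w=v is (-1,-2).
General solution: e^(t)[K_1·v + K_2·(t·v + w)].

x(t) = -K_2e^(t), y(t) = K_1e^(t) + K_2te^(t) - 2K_2e^(t)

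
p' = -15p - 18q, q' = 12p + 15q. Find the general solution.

p(t) = 3c_1e^(-3t) + c_2e^(3t), q(t) = -2c_1e^(-3t) - c_2e^(3t)

Coefficient matrix A = [[-15, -18], [12, 15]].
Characteristic polynomial det(A - λI) = λ^2 - 9 = 0.
Eigenvalues λ = -3, 3.
For λ=-3: (A-λI) row 1 is [-12, -18], so an eigenvector is (3, -2).
For λ=3: (A-λI) row 1 is [-18, -18], so an eigenvector is (1, -1).
General solution: c_1e^(-3t)(3,-2) + c_2e^(3t)(1,-1).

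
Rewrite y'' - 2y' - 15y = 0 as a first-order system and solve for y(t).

y(t) = C_1e^(-3t) + C_2e^(5t)

Let x_1 = y, x_2 = y'. Then x_1' = x_2 and x_2' = 15x_1 + 2x_2.
A = [[0,1],[15,2]]; det(A-λI) = λ^2 - 2λ - 15.
Eigenvalues λ = -3, 5 with eigenvectors (1,-3), (1,5).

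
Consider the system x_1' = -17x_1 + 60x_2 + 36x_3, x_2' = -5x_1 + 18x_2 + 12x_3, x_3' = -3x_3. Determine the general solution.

Coefficient matrix A = [[-17, 60, 36], [-5, 18, 12], [0, 0, -3]].
det(A - λI) = 0 gives eigenvalues λ = 3, -2, -3.
For λ=3: eigenvector (-3,-1,0).
For λ=-2: eigenvector (4,1,0).
For λ=-3: eigenvector (-6,-2,1).
General solution: c_1e^(3t)(-3,-1,0) + c_2e^(-2t)(4,1,0) + c_3e^(-3t)(-6,-2,1).

x_1(t) = -3c_1e^(3t) + 4c_2e^(-2t) - 6c_3e^(-3t), x_2(t) = -c_1e^(3t) + c_2e^(-2t) - 2c_3e^(-3t), x_3(t) = c_3e^(-3t)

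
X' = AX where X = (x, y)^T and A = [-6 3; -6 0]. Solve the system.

Coefficient matrix A = [[-6, 3], [-6, 0]].
Characteristic polynomial det(A - λI) = λ^2 + 6λ + 18 = 0.
Eigenvalues λ = -3 ± 3i (complex conjugate pair).
For λ=-3+3i: an eigenvector is (1,1) - i(0,-1) = (1, 1 + i).
A real fundamental pair from Re and Im of e^((-3+3i)t)v: X_1 = e^(-3t)(cos(3t)·(1,1) + sin(3t)·(0,-1)), X_2 = e^(-3t)(sin(3t)·(1,1) - cos(3t)·(0,-1)).
General solution: C_1X_1 + C_2X_2.

x(t) = C_1e^(-3t)cos(3t) + C_2e^(-3t)sin(3t), y(t) = -C_1e^(-3t)sin(3t) + C_1e^(-3t)cos(3t) + C_2e^(-3t)sin(3t) + C_2e^(-3t)cos(3t)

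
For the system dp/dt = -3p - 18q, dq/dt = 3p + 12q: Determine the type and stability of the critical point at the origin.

A = [[-3,-18],[3,12]]; det(A-λI) = λ^2 - 9λ + 18.
λ = 3, 6: both positive.

unstable node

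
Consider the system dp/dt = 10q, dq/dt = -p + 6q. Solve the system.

p(t) = 3c_1e^(3t)sin(t) - c_1e^(3t)cos(t) - c_2e^(3t)sin(t) - 3c_2e^(3t)cos(t), q(t) = c_1e^(3t)sin(t) - c_2e^(3t)cos(t)

Coefficient matrix A = [[0, 10], [-1, 6]].
Characteristic polynomial det(A - λI) = λ^2 - 6λ + 10 = 0.
Eigenvalues λ = 3 ± i (complex conjugate pair).
For λ=3+i: an eigenvector is (-1,0) - i(3,1) = (-1 - 3i, 0 - i).
A real fundamental pair from Re and Im of e^((3+i)t)v: X_1 = e^(3t)(cos(t)·(-1,0) + sin(t)·(3,1)), X_2 = e^(3t)(sin(t)·(-1,0) - cos(t)·(3,1)).
General solution: c_1X_1 + c_2X_2.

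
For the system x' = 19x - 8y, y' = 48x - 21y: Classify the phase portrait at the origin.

saddle

A = [[19,-8],[48,-21]]; det(A-λI) = λ^2 + 2λ - 15.
λ = -5, 3: opposite signs.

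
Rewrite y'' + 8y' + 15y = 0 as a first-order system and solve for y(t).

y(t) = C_1e^(-5t) + C_2e^(-3t)

Let x_1 = y, x_2 = y'. Then x_1' = x_2 and x_2' = -15x_1 - 8x_2.
A = [[0,1],[-15,-8]]; det(A-λI) = λ^2 + 8λ + 15.
Eigenvalues λ = -5, -3 with eigenvectors (1,-5), (1,-3).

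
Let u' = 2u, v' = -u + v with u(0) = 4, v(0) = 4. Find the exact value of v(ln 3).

A = [[2,0],[-1,1]]; eigenvalues λ = 2, 1.
Eigenvectors: (-1,1) for λ=2, (0,1) for λ=1.
From the initial condition, c_1 = -4, c_2 = 8.
v(ln 3) = (-4)(3^2)(1) + (8)(3^1)(1) = -12.

-12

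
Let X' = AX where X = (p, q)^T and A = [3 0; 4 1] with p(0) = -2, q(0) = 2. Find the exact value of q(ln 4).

-232

A = [[3,0],[4,1]]; eigenvalues λ = 1, 3.
Eigenvectors: (0,-1) for λ=1, (-1,-2) for λ=3.
From the initial condition, c_1 = -6, c_2 = 2.
q(ln 4) = (-6)(4^1)(-1) + (2)(4^3)(-2) = -232.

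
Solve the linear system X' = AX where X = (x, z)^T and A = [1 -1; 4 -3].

Coefficient matrix A = [[1, -1], [4, -3]].
Characteristic polynomial det(A - λI) = λ^2 + 2λ + 1 = 0.
Single eigenvalue λ = -1 with algebraic multiplicity 2.
Eigenvector v = (1,2); generalized eigenvector w with (A-λI)w=v is (2,3).
General solution: e^(-t)[c_1·v + c_2·(t·v + w)].

x(t) = c_1e^(-t) + c_2te^(-t) + 2c_2e^(-t), z(t) = 2c_1e^(-t) + 2c_2te^(-t) + 3c_2e^(-t)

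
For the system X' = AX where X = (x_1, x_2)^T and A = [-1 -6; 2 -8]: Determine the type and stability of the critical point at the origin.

A = [[-1,-6],[2,-8]]; det(A-λI) = λ^2 + 9λ + 20.
λ = -4, -5: both negative.

stable node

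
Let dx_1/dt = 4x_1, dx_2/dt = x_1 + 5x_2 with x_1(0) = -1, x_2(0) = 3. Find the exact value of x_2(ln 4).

2304

A = [[4,0],[1,5]]; eigenvalues λ = 5, 4.
Eigenvectors: (0,1) for λ=5, (-1,1) for λ=4.
From the initial condition, c_1 = 2, c_2 = 1.
x_2(ln 4) = (2)(4^5)(1) + (1)(4^4)(1) = 2304.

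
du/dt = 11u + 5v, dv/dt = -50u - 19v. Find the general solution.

u(t) = C_1e^(-4t)cos(5t) + C_2e^(-4t)sin(5t), v(t) = -C_1e^(-4t)sin(5t) - 3C_1e^(-4t)cos(5t) - 3C_2e^(-4t)sin(5t) + C_2e^(-4t)cos(5t)

Coefficient matrix A = [[11, 5], [-50, -19]].
Characteristic polynomial det(A - λI) = λ^2 + 8λ + 41 = 0.
Eigenvalues λ = -4 ± 5i (complex conjugate pair).
For λ=-4+5i: an eigenvector is (1,-3) - i(0,-1) = (1, -3 + i).
A real fundamental pair from Re and Im of e^((-4+5i)t)v: X_1 = e^(-4t)(cos(5t)·(1,-3) + sin(5t)·(0,-1)), X_2 = e^(-4t)(sin(5t)·(1,-3) - cos(5t)·(0,-1)).
General solution: C_1X_1 + C_2X_2.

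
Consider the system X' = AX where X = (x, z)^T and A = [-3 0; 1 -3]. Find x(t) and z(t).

x(t) = C_2e^(-3t), z(t) = C_1e^(-3t) + C_2te^(-3t) - 2C_2e^(-3t)

Coefficient matrix A = [[-3, 0], [1, -3]].
Characteristic polynomial det(A - λI) = λ^2 + 6λ + 9 = 0.
Single eigenvalue λ = -3 with algebraic multiplicity 2.
Eigenvector v = (0,1); generalized eigenvector w with (A-λI)w=v is (1,-2).
General solution: e^(-3t)[C_1·v + C_2·(t·v + w)].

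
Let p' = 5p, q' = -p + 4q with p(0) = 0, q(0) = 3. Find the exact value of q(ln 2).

A = [[5,0],[-1,4]]; eigenvalues λ = 4, 5.
Eigenvectors: (0,1) for λ=4, (-1,1) for λ=5.
From the initial condition, c_1 = 3, c_2 = 0.
q(ln 2) = (3)(2^4)(1) + (0)(2^5)(1) = 48.

48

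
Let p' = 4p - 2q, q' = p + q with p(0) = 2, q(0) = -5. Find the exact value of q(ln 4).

A = [[4,-2],[1,1]]; eigenvalues λ = 2, 3.
Eigenvectors: (1,1) for λ=2, (-2,-1) for λ=3.
From the initial condition, c_1 = -12, c_2 = -7.
q(ln 4) = (-12)(4^2)(1) + (-7)(4^3)(-1) = 256.

256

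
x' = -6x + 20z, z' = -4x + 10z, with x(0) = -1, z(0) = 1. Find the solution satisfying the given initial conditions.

x(t) = 7e^(2t)sin(4t) - e^(2t)cos(4t), z(t) = 3e^(2t)sin(4t) + e^(2t)cos(4t)

Coefficient matrix A = [[-6, 20], [-4, 10]].
Characteristic polynomial det(A - λI) = λ^2 - 4λ + 20 = 0.
Eigenvalues λ = 2 ± 4i (complex conjugate pair).
For λ=2+4i: an eigenvector is (-2,-1) - i(-1,0) = (-2 + i, -1).
A real fundamental pair from Re and Im of e^((2+4i)t)v: X_1 = e^(2t)(cos(4t)·(-2,-1) + sin(4t)·(-1,0)), X_2 = e^(2t)(sin(4t)·(-2,-1) - cos(4t)·(-1,0)).
General solution: C_1X_1 + C_2X_2.
Applying x(0)=-1, z(0)=1 gives C_1=-1, C_2=-3.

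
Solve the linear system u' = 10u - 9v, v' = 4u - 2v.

u(t) = -3c_1e^(4t) - 3c_2te^(4t) - 2c_2e^(4t), v(t) = -2c_1e^(4t) - 2c_2te^(4t) - c_2e^(4t)

Coefficient matrix A = [[10, -9], [4, -2]].
Characteristic polynomial det(A - λI) = λ^2 - 8λ + 16 = 0.
Single eigenvalue λ = 4 with algebraic multiplicity 2.
Eigenvector v = (-3,-2); generalized eigenvector w with (A-λI)w=v is (-2,-1).
General solution: e^(4t)[c_1·v + c_2·(t·v + w)].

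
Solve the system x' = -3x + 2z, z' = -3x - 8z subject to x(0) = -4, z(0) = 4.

Coefficient matrix A = [[-3, 2], [-3, -8]].
Characteristic polynomial det(A - λI) = λ^2 + 11λ + 30 = 0.
Eigenvalues λ = -6, -5.
For λ=-6: (A-λI) row 1 is [3, 2], so an eigenvector is (-2, 3).
For λ=-5: (A-λI) row 1 is [2, 2], so an eigenvector is (1, -1).
General solution: C_1e^(-6t)(-2,3) + C_2e^(-5t)(1,-1).
Applying x(0)=-4, z(0)=4 gives C_1=0, C_2=-4.

x(t) = -4e^(-5t), z(t) = 4e^(-5t)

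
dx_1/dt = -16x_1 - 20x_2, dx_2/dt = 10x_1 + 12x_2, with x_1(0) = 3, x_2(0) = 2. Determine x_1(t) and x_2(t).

x_1(t) = -41e^(-2t)sin(2t) + 3e^(-2t)cos(2t), x_2(t) = 29e^(-2t)sin(2t) + 2e^(-2t)cos(2t)

Coefficient matrix A = [[-16, -20], [10, 12]].
Characteristic polynomial det(A - λI) = λ^2 + 4λ + 8 = 0.
Eigenvalues λ = -2 ± 2i (complex conjugate pair).
For λ=-2+2i: an eigenvector is (-1,1) - i(-3,2) = (-1 + 3i, 1 - 2i).
A real fundamental pair from Re and Im of e^((-2+2i)t)v: X_1 = e^(-2t)(cos(2t)·(-1,1) + sin(2t)·(-3,2)), X_2 = e^(-2t)(sin(2t)·(-1,1) - cos(2t)·(-3,2)).
General solution: C_1X_1 + C_2X_2.
Applying x_1(0)=3, x_2(0)=2 gives C_1=12, C_2=5.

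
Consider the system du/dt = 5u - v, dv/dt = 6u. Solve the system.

Coefficient matrix A = [[5, -1], [6, 0]].
Characteristic polynomial det(A - λI) = λ^2 - 5λ + 6 = 0.
Eigenvalues λ = 2, 3.
For λ=2: (A-λI) row 1 is [3, -1], so an eigenvector is (1, 3).
For λ=3: (A-λI) row 1 is [2, -1], so an eigenvector is (-1, -2).
General solution: K_1e^(2t)(1,3) + K_2e^(3t)(-1,-2).

u(t) = K_1e^(2t) - K_2e^(3t), v(t) = 3K_1e^(2t) - 2K_2e^(3t)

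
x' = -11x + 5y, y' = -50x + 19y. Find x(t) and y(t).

x(t) = -C_1e^(4t)sin(5t) + C_2e^(4t)cos(5t), y(t) = -3C_1e^(4t)sin(5t) - C_1e^(4t)cos(5t) - C_2e^(4t)sin(5t) + 3C_2e^(4t)cos(5t)

Coefficient matrix A = [[-11, 5], [-50, 19]].
Characteristic polynomial det(A - λI) = λ^2 - 8λ + 41 = 0.
Eigenvalues λ = 4 ± 5i (complex conjugate pair).
For λ=4+5i: an eigenvector is (0,-1) - i(-1,-3) = (0 + i, -1 + 3i).
A real fundamental pair from Re and Im of e^((4+5i)t)v: X_1 = e^(4t)(cos(5t)·(0,-1) + sin(5t)·(-1,-3)), X_2 = e^(4t)(sin(5t)·(0,-1) - cos(5t)·(-1,-3)).
General solution: C_1X_1 + C_2X_2.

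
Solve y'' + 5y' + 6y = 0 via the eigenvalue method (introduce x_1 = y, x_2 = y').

Let x_1 = y, x_2 = y'. Then x_1' = x_2 and x_2' = -6x_1 - 5x_2.
A = [[0,1],[-6,-5]]; det(A-λI) = λ^2 + 5λ + 6.
Eigenvalues λ = -3, -2 with eigenvectors (1,-3), (1,-2).

y(t) = K_1e^(-3t) + K_2e^(-2t)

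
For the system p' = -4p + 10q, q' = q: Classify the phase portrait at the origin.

A = [[-4,10],[0,1]]; det(A-λI) = λ^2 + 3λ - 4.
λ = 1, -4: opposite signs.

saddle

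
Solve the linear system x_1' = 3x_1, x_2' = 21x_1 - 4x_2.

Coefficient matrix A = [[3, 0], [21, -4]].
Characteristic polynomial det(A - λI) = λ^2 + λ - 12 = 0.
Eigenvalues λ = 3, -4.
For λ=3: (A-λI) row 2 is [21, -7], so an eigenvector is (1, 3).
For λ=-4: (A-λI) row 1 is [7, 0], so an eigenvector is (0, -1).
General solution: c_1e^(3t)(1,3) + c_2e^(-4t)(0,-1).

x_1(t) = c_1e^(3t), x_2(t) = 3c_1e^(3t) - c_2e^(-4t)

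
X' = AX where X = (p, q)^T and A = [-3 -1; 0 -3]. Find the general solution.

p(t) = c_1e^(-3t) + c_2te^(-3t) + 2c_2e^(-3t), q(t) = -c_2e^(-3t)

Coefficient matrix A = [[-3, -1], [0, -3]].
Characteristic polynomial det(A - λI) = λ^2 + 6λ + 9 = 0.
Single eigenvalue λ = -3 with algebraic multiplicity 2.
Eigenvector v = (1,0); generalized eigenvector w with (A-λI)w=v is (2,-1).
General solution: e^(-3t)[c_1·v + c_2·(t·v + w)].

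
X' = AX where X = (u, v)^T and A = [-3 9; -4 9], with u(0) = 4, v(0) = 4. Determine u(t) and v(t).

u(t) = 12te^(3t) + 4e^(3t), v(t) = 8te^(3t) + 4e^(3t)

Coefficient matrix A = [[-3, 9], [-4, 9]].
Characteristic polynomial det(A - λI) = λ^2 - 6λ + 9 = 0.
Single eigenvalue λ = 3 with algebraic multiplicity 2.
Eigenvector v = (-3,-2); generalized eigenvector w with (A-λI)w=v is (2,1).
General solution: e^(3t)[c_1·v + c_2·(t·v + w)].
Applying u(0)=4, v(0)=4 gives c_1=-4, c_2=-4.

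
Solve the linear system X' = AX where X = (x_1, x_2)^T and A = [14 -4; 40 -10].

x_1(t) = C_1e^(2t)sin(4t) - C_2e^(2t)cos(4t), x_2(t) = 3C_1e^(2t)sin(4t) - C_1e^(2t)cos(4t) - C_2e^(2t)sin(4t) - 3C_2e^(2t)cos(4t)

Coefficient matrix A = [[14, -4], [40, -10]].
Characteristic polynomial det(A - λI) = λ^2 - 4λ + 20 = 0.
Eigenvalues λ = 2 ± 4i (complex conjugate pair).
For λ=2+4i: an eigenvector is (0,-1) - i(1,3) = (0 - i, -1 - 3i).
A real fundamental pair from Re and Im of e^((2+4i)t)v: X_1 = e^(2t)(cos(4t)·(0,-1) + sin(4t)·(1,3)), X_2 = e^(2t)(sin(4t)·(0,-1) - cos(4t)·(1,3)).
General solution: C_1X_1 + C_2X_2.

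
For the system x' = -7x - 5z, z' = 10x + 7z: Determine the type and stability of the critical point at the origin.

A = [[-7,-5],[10,7]]; det(A-λI) = λ^2 + 1.
λ = 0 ± i: zero real part.

center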